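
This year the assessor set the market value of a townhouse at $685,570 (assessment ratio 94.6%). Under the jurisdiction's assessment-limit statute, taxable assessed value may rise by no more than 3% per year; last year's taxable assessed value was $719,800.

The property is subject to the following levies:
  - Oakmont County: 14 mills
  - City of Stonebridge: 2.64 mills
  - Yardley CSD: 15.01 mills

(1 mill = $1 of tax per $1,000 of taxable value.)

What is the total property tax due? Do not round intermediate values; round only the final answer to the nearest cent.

$20,526.58

Uncapped assessed value = $685,570 × 0.946 = $648,549.22
Cap limit = $719,800 × 1.03 = $741,394
Taxable assessed value = min($648,549.22, $741,394) = $648,549.22 (cap does not bind)
Oakmont County: $648,549.22 × 0.014 = $9,079.68908
City of Stonebridge: $648,549.22 × 0.00264 = $1,712.1699408
Yardley CSD: $648,549.22 × 0.01501 = $9,734.7237922
Total = $20,526.582813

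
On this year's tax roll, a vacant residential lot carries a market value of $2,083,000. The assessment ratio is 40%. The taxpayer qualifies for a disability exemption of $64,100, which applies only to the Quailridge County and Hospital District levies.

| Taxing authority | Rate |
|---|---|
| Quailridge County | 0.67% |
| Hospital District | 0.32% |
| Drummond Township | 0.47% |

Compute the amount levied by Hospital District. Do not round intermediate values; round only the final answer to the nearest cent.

$2,461.12

Assessed value = $2,083,000 × 0.4 = $833,200
Hospital District taxable value = $833,200 − $64,100 = $769,100
Hospital District levy = $769,100 × 0.0032 = $2,461.12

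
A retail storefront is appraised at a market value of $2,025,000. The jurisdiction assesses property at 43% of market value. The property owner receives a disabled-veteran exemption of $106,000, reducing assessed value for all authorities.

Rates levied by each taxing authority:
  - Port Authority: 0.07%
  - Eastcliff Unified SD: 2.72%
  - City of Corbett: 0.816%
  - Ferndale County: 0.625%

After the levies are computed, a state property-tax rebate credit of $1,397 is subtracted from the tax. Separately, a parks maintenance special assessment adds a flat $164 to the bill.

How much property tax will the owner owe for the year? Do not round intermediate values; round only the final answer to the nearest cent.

Assessed value = $2,025,000 × 0.43 = $870,750
Taxable value = $870,750 − $106,000 = $764,750
Port Authority: $764,750 × 0.0007 = $535.325
Eastcliff Unified SD: $764,750 × 0.0272 = $20,801.2
City of Corbett: $764,750 × 0.00816 = $6,240.36
Ferndale County: $764,750 × 0.00625 = $4,779.6875
Levies subtotal = $32,356.5725
After credit = $32,356.5725 − $1,397 = $30,959.5725
Total = $30,959.5725 + $164 = $31,123.5725

$31,123.57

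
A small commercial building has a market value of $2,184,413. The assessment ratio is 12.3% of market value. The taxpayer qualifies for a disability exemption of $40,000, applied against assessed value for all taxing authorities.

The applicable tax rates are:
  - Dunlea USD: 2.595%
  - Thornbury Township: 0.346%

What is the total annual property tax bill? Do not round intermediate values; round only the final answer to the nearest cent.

Assessed value = $2,184,413 × 0.123 = $268,682.799
Taxable value = $268,682.799 − $40,000 = $228,682.799
Dunlea USD: $228,682.799 × 0.02595 = $5,934.31863405
Thornbury Township: $228,682.799 × 0.00346 = $791.24248454
Total = $5,934.31863405 + $791.24248454 = $6,725.56111859

$6,725.56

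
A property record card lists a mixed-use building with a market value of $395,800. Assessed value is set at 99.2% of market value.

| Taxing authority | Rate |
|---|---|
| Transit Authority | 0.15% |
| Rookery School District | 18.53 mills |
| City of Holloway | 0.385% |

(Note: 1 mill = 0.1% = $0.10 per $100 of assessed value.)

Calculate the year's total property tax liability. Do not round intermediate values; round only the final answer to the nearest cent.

$9,376.09

Assessed value = $395,800 × 0.992 = $392,633.6
Transit Authority: $392,633.6 × 0.0015 = $588.9504
Rookery School District: $392,633.6 × 0.01853 = $7,275.500608
City of Holloway: $392,633.6 × 0.00385 = $1,511.63936
Total = $9,376.090368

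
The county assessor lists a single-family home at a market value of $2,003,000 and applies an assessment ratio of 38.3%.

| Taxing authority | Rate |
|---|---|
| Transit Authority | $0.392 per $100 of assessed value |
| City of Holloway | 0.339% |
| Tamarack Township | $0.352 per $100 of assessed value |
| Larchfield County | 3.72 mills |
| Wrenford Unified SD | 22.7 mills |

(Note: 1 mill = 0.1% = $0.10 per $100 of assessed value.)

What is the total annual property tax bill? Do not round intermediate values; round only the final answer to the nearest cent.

Assessed value = $2,003,000 × 0.383 = $767,149
Transit Authority: $767,149 × 0.00392 = $3,007.22408
City of Holloway: $767,149 × 0.00339 = $2,600.63511
Tamarack Township: $767,149 × 0.00352 = $2,700.36448
Larchfield County: $767,149 × 0.00372 = $2,853.79428
Wrenford Unified SD: $767,149 × 0.0227 = $17,414.2823
Total = $28,576.30025

$28,576.30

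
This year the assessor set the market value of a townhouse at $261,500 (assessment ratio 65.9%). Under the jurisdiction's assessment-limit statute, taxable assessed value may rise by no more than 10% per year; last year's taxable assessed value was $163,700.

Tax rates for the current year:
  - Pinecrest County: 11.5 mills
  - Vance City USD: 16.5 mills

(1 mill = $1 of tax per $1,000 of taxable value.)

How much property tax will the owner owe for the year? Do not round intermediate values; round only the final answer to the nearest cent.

$4,825.20

Uncapped assessed value = $261,500 × 0.659 = $172,328.5
Cap limit = $163,700 × 1.1 = $180,070
Taxable assessed value = min($172,328.5, $180,070) = $172,328.5 (cap does not bind)
Pinecrest County: $172,328.5 × 0.0115 = $1,981.77775
Vance City USD: $172,328.5 × 0.0165 = $2,843.42025
Total = $4,825.198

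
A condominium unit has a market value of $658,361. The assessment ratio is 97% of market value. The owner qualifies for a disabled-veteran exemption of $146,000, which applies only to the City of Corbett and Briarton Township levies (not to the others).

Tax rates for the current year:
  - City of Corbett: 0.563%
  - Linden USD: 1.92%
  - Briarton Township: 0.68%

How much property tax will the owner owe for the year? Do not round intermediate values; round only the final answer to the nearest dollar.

Assessed value = $658,361 × 0.97 = $638,610.17
City of Corbett: ($638,610.17 − $146,000) × 0.00563 = $492,610.17 × 0.00563 = $2,773.3952571
Linden USD: $638,610.17 × 0.0192 = $12,261.315264
Briarton Township: ($638,610.17 − $146,000) × 0.0068 = $492,610.17 × 0.0068 = $3,349.749156
Total = $18,384.4596771

$18,384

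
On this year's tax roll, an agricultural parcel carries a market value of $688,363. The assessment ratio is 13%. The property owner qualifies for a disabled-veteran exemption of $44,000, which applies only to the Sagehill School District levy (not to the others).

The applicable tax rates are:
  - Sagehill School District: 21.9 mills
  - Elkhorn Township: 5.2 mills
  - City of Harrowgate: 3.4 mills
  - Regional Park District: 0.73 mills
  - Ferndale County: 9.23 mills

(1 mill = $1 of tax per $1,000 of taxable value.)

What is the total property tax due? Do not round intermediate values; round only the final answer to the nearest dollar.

$2,657

Assessed value = $688,363 × 0.13 = $89,487.19
Sagehill School District: ($89,487.19 − $44,000) × 0.0219 = $45,487.19 × 0.0219 = $996.169461
Elkhorn Township: $89,487.19 × 0.0052 = $465.333388
City of Harrowgate: $89,487.19 × 0.0034 = $304.256446
Regional Park District: $89,487.19 × 0.00073 = $65.3256487
Ferndale County: $89,487.19 × 0.00923 = $825.9667637
Total = $2,657.0517074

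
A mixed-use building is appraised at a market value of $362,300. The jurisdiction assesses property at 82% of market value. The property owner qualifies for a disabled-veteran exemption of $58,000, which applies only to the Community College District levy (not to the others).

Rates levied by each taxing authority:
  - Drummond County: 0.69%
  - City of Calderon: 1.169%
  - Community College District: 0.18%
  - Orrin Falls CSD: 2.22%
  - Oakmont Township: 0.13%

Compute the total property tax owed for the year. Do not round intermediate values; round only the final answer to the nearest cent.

Assessed value = $362,300 × 0.82 = $297,086
Drummond County: $297,086 × 0.0069 = $2,049.8934
City of Calderon: $297,086 × 0.01169 = $3,472.93534
Community College District: ($297,086 − $58,000) × 0.0018 = $239,086 × 0.0018 = $430.3548
Orrin Falls CSD: $297,086 × 0.0222 = $6,595.3092
Oakmont Township: $297,086 × 0.0013 = $386.2118
Total = $12,934.70454

$12,934.70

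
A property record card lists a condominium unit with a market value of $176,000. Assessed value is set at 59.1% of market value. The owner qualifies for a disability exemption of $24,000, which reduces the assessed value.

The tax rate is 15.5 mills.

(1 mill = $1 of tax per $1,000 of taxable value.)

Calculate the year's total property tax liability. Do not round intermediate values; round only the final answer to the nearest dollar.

$1,240

Assessed value = $176,000 × 0.591 = $104,016
Taxable value = $104,016 − $24,000 = $80,016
Tax = $80,016 × 0.0155 = $1,240.248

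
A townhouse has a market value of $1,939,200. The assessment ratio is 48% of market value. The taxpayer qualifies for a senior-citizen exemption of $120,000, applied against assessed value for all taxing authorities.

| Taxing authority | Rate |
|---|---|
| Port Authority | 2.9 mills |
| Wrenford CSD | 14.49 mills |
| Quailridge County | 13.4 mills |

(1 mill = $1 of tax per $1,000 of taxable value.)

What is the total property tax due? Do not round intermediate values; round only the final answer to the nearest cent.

$24,965.02

Assessed value = $1,939,200 × 0.48 = $930,816
Taxable value = $930,816 − $120,000 = $810,816
Port Authority: $810,816 × 0.0029 = $2,351.3664
Wrenford CSD: $810,816 × 0.01449 = $11,748.72384
Quailridge County: $810,816 × 0.0134 = $10,864.9344
Total = $2,351.3664 + $11,748.72384 + $10,864.9344 = $24,965.02464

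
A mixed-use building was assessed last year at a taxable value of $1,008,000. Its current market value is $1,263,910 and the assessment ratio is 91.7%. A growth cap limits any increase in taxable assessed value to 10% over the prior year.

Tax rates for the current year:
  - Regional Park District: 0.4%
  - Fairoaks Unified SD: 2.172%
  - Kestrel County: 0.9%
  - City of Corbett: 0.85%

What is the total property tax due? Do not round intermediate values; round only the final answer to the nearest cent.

Uncapped assessed value = $1,263,910 × 0.917 = $1,159,005.47
Cap limit = $1,008,000 × 1.1 = $1,108,800
Taxable assessed value = min($1,159,005.47, $1,108,800) = $1,108,800 (cap binds)
Regional Park District: $1,108,800 × 0.004 = $4,435.2
Fairoaks Unified SD: $1,108,800 × 0.02172 = $24,083.136
Kestrel County: $1,108,800 × 0.009 = $9,979.2
City of Corbett: $1,108,800 × 0.0085 = $9,424.8
Total = $47,922.336

$47,922.34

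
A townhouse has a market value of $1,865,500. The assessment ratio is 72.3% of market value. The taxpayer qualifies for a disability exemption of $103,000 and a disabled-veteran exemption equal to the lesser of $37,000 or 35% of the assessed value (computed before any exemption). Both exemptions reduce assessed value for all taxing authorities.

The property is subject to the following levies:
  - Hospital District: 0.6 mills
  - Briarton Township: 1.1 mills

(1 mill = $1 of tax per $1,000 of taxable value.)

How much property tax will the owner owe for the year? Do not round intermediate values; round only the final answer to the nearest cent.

Assessed value = $1,865,500 × 0.723 = $1,348,756.5
Disabled-veteran exemption = min($37,000, 35% × $1,348,756.5) = min($37,000, $472,064.775) = $37,000 (dollar cap binds)
Taxable value = $1,348,756.5 − $103,000 − $37,000 = $1,208,756.5
Hospital District: $1,208,756.5 × 0.0006 = $725.2539
Briarton Township: $1,208,756.5 × 0.0011 = $1,329.63215
Total = $2,054.88605

$2,054.89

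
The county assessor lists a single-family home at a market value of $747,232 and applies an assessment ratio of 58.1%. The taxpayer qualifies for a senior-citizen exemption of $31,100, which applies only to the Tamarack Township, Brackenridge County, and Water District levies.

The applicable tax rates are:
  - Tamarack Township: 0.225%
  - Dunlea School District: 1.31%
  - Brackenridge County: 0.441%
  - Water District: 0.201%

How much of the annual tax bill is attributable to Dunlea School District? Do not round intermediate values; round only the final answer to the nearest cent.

Assessed value = $747,232 × 0.581 = $434,141.792
Dunlea School District taxable value = $434,141.792 (exemption does not apply)
Dunlea School District levy = $434,141.792 × 0.0131 = $5,687.2574752

$5,687.26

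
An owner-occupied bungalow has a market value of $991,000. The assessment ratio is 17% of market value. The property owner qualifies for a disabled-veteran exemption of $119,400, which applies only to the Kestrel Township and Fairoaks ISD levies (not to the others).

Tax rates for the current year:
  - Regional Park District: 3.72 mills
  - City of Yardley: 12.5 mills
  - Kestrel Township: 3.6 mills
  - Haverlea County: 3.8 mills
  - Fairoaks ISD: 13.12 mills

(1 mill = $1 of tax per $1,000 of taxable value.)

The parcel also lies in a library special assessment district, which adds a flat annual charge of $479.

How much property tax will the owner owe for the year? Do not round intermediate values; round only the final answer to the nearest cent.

$4,672.22

Assessed value = $991,000 × 0.17 = $168,470
Regional Park District: $168,470 × 0.00372 = $626.7084
City of Yardley: $168,470 × 0.0125 = $2,105.875
Kestrel Township: ($168,470 − $119,400) × 0.0036 = $49,070 × 0.0036 = $176.652
Haverlea County: $168,470 × 0.0038 = $640.186
Fairoaks ISD: ($168,470 − $119,400) × 0.01312 = $49,070 × 0.01312 = $643.7984
Levies subtotal = $4,193.2198
Total = $4,193.2198 + $479 = $4,672.2198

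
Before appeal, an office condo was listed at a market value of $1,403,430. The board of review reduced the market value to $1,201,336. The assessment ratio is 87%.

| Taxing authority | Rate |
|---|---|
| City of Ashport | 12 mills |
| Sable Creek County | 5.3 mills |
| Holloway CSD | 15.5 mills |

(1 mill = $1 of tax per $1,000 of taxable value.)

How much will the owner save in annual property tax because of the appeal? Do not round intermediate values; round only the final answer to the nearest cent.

Old assessed value = $1,403,430 × 0.87 = $1,220,984.1
New assessed value = $1,201,336 × 0.87 = $1,045,162.32
Combined rate = 0.012 + 0.0053 + 0.0155 = 0.0328
Old tax = $1,220,984.1 × 0.0328 = $40,048.27848
New tax = $1,045,162.32 × 0.0328 = $34,281.324096
Reduction = $40,048.27848 − $34,281.324096 = $5,766.954384

$5,766.95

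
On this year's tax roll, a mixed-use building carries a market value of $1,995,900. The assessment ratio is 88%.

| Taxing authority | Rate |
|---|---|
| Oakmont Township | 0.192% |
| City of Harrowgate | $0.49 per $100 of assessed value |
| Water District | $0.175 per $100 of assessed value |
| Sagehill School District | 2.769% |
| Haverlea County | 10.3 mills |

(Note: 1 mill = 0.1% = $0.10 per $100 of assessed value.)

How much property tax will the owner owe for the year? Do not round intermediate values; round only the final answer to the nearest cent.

Assessed value = $1,995,900 × 0.88 = $1,756,392
Oakmont Township: $1,756,392 × 0.00192 = $3,372.27264
City of Harrowgate: $1,756,392 × 0.0049 = $8,606.3208
Water District: $1,756,392 × 0.00175 = $3,073.686
Sagehill School District: $1,756,392 × 0.02769 = $48,634.49448
Haverlea County: $1,756,392 × 0.0103 = $18,090.8376
Total = $81,777.61152

$81,777.61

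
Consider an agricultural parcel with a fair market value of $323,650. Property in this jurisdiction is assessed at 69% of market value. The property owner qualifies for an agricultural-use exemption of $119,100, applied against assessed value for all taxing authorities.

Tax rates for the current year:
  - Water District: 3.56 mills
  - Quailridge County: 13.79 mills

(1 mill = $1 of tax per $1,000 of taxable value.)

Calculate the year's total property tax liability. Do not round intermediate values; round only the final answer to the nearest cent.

$1,808.19

Assessed value = $323,650 × 0.69 = $223,318.5
Taxable value = $223,318.5 − $119,100 = $104,218.5
Water District: $104,218.5 × 0.00356 = $371.01786
Quailridge County: $104,218.5 × 0.01379 = $1,437.173115
Total = $371.01786 + $1,437.173115 = $1,808.190975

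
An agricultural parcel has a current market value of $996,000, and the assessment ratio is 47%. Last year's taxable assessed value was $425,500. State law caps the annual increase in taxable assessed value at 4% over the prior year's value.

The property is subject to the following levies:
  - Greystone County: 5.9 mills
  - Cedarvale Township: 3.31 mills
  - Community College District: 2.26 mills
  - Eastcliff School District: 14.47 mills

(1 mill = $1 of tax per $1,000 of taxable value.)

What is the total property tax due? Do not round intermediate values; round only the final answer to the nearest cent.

Uncapped assessed value = $996,000 × 0.47 = $468,120
Cap limit = $425,500 × 1.04 = $442,520
Taxable assessed value = min($468,120, $442,520) = $442,520 (cap binds)
Greystone County: $442,520 × 0.0059 = $2,610.868
Cedarvale Township: $442,520 × 0.00331 = $1,464.7412
Community College District: $442,520 × 0.00226 = $1,000.0952
Eastcliff School District: $442,520 × 0.01447 = $6,403.2644
Total = $11,478.9688

$11,478.97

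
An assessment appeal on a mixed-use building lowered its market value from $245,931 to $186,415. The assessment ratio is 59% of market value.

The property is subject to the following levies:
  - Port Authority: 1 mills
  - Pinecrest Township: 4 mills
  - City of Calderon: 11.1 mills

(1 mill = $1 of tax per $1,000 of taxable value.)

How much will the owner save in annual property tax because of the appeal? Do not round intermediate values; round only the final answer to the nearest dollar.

$565

Old assessed value = $245,931 × 0.59 = $145,099.29
New assessed value = $186,415 × 0.59 = $109,984.85
Combined rate = 0.001 + 0.004 + 0.0111 = 0.0161
Old tax = $145,099.29 × 0.0161 = $2,336.098569
New tax = $109,984.85 × 0.0161 = $1,770.756085
Reduction = $2,336.098569 − $1,770.756085 = $565.342484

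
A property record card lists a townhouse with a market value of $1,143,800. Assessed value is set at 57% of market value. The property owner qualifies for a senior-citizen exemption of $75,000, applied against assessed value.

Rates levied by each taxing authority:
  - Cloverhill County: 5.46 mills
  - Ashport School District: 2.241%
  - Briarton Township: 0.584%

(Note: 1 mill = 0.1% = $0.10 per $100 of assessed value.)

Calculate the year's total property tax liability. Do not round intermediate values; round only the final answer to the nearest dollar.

Assessed value = $1,143,800 × 0.57 = $651,966
Taxable value = $651,966 − $75,000 = $576,966
Cloverhill County: $576,966 × 0.00546 = $3,150.23436
Ashport School District: $576,966 × 0.02241 = $12,929.80806
Briarton Township: $576,966 × 0.00584 = $3,369.48144
Total = $19,449.52386

$19,450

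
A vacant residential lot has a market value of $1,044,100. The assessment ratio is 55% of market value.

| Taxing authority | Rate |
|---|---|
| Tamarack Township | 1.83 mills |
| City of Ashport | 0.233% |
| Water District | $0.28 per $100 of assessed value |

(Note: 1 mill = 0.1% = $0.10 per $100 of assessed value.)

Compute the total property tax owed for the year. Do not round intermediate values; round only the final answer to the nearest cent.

$3,996.81

Assessed value = $1,044,100 × 0.55 = $574,255
Tamarack Township: $574,255 × 0.00183 = $1,050.88665
City of Ashport: $574,255 × 0.00233 = $1,338.01415
Water District: $574,255 × 0.0028 = $1,607.914
Total = $3,996.8148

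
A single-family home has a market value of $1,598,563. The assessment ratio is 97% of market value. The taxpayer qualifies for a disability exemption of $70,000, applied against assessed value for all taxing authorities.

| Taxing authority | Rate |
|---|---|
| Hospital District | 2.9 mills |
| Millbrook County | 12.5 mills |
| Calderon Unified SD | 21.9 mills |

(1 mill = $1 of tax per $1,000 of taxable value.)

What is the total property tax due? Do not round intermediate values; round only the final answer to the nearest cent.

Assessed value = $1,598,563 × 0.97 = $1,550,606.11
Taxable value = $1,550,606.11 − $70,000 = $1,480,606.11
Hospital District: $1,480,606.11 × 0.0029 = $4,293.757719
Millbrook County: $1,480,606.11 × 0.0125 = $18,507.576375
Calderon Unified SD: $1,480,606.11 × 0.0219 = $32,425.273809
Total = $4,293.757719 + $18,507.576375 + $32,425.273809 = $55,226.607903

$55,226.61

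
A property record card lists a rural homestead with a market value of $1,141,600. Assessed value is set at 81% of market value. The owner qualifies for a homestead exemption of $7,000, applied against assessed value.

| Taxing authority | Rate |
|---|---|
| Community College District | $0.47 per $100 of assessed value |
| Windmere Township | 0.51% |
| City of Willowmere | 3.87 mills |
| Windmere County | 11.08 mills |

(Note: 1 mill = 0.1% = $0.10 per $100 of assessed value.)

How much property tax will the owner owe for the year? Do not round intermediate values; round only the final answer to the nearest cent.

Assessed value = $1,141,600 × 0.81 = $924,696
Taxable value = $924,696 − $7,000 = $917,696
Community College District: $917,696 × 0.0047 = $4,313.1712
Windmere Township: $917,696 × 0.0051 = $4,680.2496
City of Willowmere: $917,696 × 0.00387 = $3,551.48352
Windmere County: $917,696 × 0.01108 = $10,168.07168
Total = $22,712.976

$22,712.98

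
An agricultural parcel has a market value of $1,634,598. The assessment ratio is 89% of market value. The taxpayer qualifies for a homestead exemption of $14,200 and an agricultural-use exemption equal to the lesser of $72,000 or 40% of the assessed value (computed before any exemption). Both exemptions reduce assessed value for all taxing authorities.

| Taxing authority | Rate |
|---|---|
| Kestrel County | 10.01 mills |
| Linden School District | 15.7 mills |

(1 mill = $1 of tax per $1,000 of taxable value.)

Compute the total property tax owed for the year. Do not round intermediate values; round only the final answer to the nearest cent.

Assessed value = $1,634,598 × 0.89 = $1,454,792.22
Agricultural-use exemption = min($72,000, 40% × $1,454,792.22) = min($72,000, $581,916.888) = $72,000 (dollar cap binds)
Taxable value = $1,454,792.22 − $14,200 − $72,000 = $1,368,592.22
Kestrel County: $1,368,592.22 × 0.01001 = $13,699.6081222
Linden School District: $1,368,592.22 × 0.0157 = $21,486.897854
Total = $35,186.5059762

$35,186.51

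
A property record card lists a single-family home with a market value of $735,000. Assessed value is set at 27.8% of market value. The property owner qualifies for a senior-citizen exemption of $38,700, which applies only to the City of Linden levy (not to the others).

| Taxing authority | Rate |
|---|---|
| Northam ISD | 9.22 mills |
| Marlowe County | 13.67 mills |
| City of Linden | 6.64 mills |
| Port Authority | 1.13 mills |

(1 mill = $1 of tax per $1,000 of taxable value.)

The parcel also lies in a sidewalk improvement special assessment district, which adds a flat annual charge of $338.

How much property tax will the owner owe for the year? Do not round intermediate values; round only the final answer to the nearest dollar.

Assessed value = $735,000 × 0.278 = $204,330
Northam ISD: $204,330 × 0.00922 = $1,883.9226
Marlowe County: $204,330 × 0.01367 = $2,793.1911
City of Linden: ($204,330 − $38,700) × 0.00664 = $165,630 × 0.00664 = $1,099.7832
Port Authority: $204,330 × 0.00113 = $230.8929
Levies subtotal = $6,007.7898
Total = $6,007.7898 + $338 = $6,345.7898

$6,346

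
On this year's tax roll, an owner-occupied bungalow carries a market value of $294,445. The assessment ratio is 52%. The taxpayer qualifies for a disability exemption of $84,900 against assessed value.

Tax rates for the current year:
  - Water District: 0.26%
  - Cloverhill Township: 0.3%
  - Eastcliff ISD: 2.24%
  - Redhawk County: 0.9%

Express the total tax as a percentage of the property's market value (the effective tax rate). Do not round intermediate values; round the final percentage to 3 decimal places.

0.857%

Assessed value = $294,445 × 0.52 = $153,111.4
Taxable value = $153,111.4 − $84,900 = $68,211.4
Water District: $68,211.4 × 0.0026 = $177.34964
Cloverhill Township: $68,211.4 × 0.003 = $204.6342
Eastcliff ISD: $68,211.4 × 0.0224 = $1,527.93536
Redhawk County: $68,211.4 × 0.009 = $613.9026
Total tax = $2,523.8218
Effective rate = $2,523.8218 ÷ $294,445 = 0.857% of market value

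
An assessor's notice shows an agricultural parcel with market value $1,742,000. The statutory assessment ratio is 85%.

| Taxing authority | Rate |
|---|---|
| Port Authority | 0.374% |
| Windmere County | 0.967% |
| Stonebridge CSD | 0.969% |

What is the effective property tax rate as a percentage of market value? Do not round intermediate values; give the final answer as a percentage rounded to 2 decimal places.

Assessed value = $1,742,000 × 0.85 = $1,480,700
Port Authority: $1,480,700 × 0.00374 = $5,537.818
Windmere County: $1,480,700 × 0.00967 = $14,318.369
Stonebridge CSD: $1,480,700 × 0.00969 = $14,347.983
Total tax = $34,204.17
Effective rate = $34,204.17 ÷ $1,742,000 = 1.96% of market value

1.96%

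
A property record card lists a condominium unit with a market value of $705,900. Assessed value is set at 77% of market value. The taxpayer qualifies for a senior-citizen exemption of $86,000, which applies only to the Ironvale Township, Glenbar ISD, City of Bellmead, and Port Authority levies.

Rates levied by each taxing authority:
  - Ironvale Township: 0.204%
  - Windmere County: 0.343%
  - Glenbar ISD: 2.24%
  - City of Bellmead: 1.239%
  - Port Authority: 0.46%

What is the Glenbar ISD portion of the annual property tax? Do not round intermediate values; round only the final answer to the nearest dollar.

Assessed value = $705,900 × 0.77 = $543,543
Glenbar ISD taxable value = $543,543 − $86,000 = $457,543
Glenbar ISD levy = $457,543 × 0.0224 = $10,248.9632

$10,249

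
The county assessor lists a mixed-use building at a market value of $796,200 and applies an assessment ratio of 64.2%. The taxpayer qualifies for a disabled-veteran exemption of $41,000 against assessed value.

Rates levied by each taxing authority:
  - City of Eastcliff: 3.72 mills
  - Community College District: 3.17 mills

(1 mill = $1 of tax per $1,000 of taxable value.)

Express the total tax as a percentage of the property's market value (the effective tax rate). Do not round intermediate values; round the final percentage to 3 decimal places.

Assessed value = $796,200 × 0.642 = $511,160.4
Taxable value = $511,160.4 − $41,000 = $470,160.4
City of Eastcliff: $470,160.4 × 0.00372 = $1,748.996688
Community College District: $470,160.4 × 0.00317 = $1,490.408468
Total tax = $3,239.405156
Effective rate = $3,239.405156 ÷ $796,200 = 0.407% of market value

0.407%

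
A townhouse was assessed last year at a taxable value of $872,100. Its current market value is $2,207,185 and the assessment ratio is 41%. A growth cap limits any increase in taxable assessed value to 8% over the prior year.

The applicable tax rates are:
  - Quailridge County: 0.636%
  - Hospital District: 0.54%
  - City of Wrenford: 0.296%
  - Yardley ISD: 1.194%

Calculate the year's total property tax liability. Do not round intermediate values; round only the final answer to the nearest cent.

$24,125.86

Uncapped assessed value = $2,207,185 × 0.41 = $904,945.85
Cap limit = $872,100 × 1.08 = $941,868
Taxable assessed value = min($904,945.85, $941,868) = $904,945.85 (cap does not bind)
Quailridge County: $904,945.85 × 0.00636 = $5,755.455606
Hospital District: $904,945.85 × 0.0054 = $4,886.70759
City of Wrenford: $904,945.85 × 0.00296 = $2,678.639716
Yardley ISD: $904,945.85 × 0.01194 = $10,805.053449
Total = $24,125.856361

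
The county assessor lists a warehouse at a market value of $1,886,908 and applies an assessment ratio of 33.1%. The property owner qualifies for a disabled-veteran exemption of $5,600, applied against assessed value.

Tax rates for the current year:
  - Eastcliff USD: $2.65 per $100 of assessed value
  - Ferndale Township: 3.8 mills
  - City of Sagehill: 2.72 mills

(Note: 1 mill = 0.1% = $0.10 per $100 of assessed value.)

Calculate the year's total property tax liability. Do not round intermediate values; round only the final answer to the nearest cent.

$20,438.28

Assessed value = $1,886,908 × 0.331 = $624,566.548
Taxable value = $624,566.548 − $5,600 = $618,966.548
Eastcliff USD: $618,966.548 × 0.0265 = $16,402.613522
Ferndale Township: $618,966.548 × 0.0038 = $2,352.0728824
City of Sagehill: $618,966.548 × 0.00272 = $1,683.58901056
Total = $20,438.27541496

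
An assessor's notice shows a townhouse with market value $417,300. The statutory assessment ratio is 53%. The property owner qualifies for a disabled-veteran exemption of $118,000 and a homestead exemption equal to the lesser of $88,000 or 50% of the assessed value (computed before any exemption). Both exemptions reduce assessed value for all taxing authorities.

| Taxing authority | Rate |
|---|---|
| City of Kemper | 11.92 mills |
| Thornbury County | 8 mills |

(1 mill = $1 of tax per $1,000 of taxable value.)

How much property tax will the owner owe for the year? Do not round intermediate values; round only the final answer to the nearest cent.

$302.17

Assessed value = $417,300 × 0.53 = $221,169
Homestead exemption = min($88,000, 50% × $221,169) = min($88,000, $110,584.5) = $88,000 (dollar cap binds)
Taxable value = $221,169 − $118,000 − $88,000 = $15,169
City of Kemper: $15,169 × 0.01192 = $180.81448
Thornbury County: $15,169 × 0.008 = $121.352
Total = $302.16648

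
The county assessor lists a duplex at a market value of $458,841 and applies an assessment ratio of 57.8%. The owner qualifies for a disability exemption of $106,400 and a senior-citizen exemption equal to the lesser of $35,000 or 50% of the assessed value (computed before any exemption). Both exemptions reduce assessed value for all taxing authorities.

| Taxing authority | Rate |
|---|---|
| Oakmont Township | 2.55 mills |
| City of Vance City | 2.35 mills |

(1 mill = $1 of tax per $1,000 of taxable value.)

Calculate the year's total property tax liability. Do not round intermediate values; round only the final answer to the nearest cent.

Assessed value = $458,841 × 0.578 = $265,210.098
Senior-citizen exemption = min($35,000, 50% × $265,210.098) = min($35,000, $132,605.049) = $35,000 (dollar cap binds)
Taxable value = $265,210.098 − $106,400 − $35,000 = $123,810.098
Oakmont Township: $123,810.098 × 0.00255 = $315.7157499
City of Vance City: $123,810.098 × 0.00235 = $290.9537303
Total = $606.6694802

$606.67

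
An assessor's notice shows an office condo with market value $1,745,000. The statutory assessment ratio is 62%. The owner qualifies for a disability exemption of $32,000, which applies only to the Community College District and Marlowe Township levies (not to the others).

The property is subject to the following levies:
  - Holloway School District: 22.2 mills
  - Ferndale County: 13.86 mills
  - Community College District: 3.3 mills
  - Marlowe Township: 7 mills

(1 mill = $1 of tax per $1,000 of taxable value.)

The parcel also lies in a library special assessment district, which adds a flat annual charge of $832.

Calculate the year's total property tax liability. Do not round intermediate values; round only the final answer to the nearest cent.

$50,659.28

Assessed value = $1,745,000 × 0.62 = $1,081,900
Holloway School District: $1,081,900 × 0.0222 = $24,018.18
Ferndale County: $1,081,900 × 0.01386 = $14,995.134
Community College District: ($1,081,900 − $32,000) × 0.0033 = $1,049,900 × 0.0033 = $3,464.67
Marlowe Township: ($1,081,900 − $32,000) × 0.007 = $1,049,900 × 0.007 = $7,349.3
Levies subtotal = $49,827.284
Total = $49,827.284 + $832 = $50,659.284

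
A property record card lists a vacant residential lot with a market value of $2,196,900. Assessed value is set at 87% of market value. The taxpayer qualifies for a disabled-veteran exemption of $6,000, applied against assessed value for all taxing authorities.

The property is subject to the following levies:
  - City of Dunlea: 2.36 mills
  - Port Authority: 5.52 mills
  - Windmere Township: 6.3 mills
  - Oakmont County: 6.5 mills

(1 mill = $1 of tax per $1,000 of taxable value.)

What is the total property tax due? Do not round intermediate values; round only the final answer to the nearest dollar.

Assessed value = $2,196,900 × 0.87 = $1,911,303
Taxable value = $1,911,303 − $6,000 = $1,905,303
City of Dunlea: $1,905,303 × 0.00236 = $4,496.51508
Port Authority: $1,905,303 × 0.00552 = $10,517.27256
Windmere Township: $1,905,303 × 0.0063 = $12,003.4089
Oakmont County: $1,905,303 × 0.0065 = $12,384.4695
Total = $4,496.51508 + $10,517.27256 + $12,003.4089 + $12,384.4695 = $39,401.66604

$39,402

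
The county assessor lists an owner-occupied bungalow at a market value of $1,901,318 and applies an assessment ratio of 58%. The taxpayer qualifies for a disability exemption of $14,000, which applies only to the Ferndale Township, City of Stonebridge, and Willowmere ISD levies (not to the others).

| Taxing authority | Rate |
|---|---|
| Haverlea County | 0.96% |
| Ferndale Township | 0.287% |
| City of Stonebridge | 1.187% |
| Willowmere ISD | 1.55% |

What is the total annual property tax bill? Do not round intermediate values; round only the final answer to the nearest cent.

$43,510.78

Assessed value = $1,901,318 × 0.58 = $1,102,764.44
Haverlea County: $1,102,764.44 × 0.0096 = $10,586.538624
Ferndale Township: ($1,102,764.44 − $14,000) × 0.00287 = $1,088,764.44 × 0.00287 = $3,124.7539428
City of Stonebridge: ($1,102,764.44 − $14,000) × 0.01187 = $1,088,764.44 × 0.01187 = $12,923.6339028
Willowmere ISD: ($1,102,764.44 − $14,000) × 0.0155 = $1,088,764.44 × 0.0155 = $16,875.84882
Total = $43,510.7752896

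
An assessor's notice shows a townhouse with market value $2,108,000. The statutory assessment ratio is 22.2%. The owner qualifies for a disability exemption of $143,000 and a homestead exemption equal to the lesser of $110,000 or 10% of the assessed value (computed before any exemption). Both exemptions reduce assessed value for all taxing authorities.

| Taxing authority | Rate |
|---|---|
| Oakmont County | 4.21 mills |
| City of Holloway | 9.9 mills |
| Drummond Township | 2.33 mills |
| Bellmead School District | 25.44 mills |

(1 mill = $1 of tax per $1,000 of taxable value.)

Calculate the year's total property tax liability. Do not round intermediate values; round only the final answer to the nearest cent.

Assessed value = $2,108,000 × 0.222 = $467,976
Homestead exemption = min($110,000, 10% × $467,976) = min($110,000, $46,797.6) = $46,797.6 (percentage binds)
Taxable value = $467,976 − $143,000 − $46,797.6 = $278,178.4
Oakmont County: $278,178.4 × 0.00421 = $1,171.131064
City of Holloway: $278,178.4 × 0.0099 = $2,753.96616
Drummond Township: $278,178.4 × 0.00233 = $648.155672
Bellmead School District: $278,178.4 × 0.02544 = $7,076.858496
Total = $11,650.111392

$11,650.11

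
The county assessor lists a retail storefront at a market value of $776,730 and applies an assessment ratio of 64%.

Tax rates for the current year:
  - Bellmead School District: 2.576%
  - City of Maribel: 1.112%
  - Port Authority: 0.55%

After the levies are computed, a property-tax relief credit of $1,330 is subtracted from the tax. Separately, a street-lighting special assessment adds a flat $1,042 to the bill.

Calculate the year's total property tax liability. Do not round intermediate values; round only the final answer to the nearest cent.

$20,779.40

Assessed value = $776,730 × 0.64 = $497,107.2
Bellmead School District: $497,107.2 × 0.02576 = $12,805.481472
City of Maribel: $497,107.2 × 0.01112 = $5,527.832064
Port Authority: $497,107.2 × 0.0055 = $2,734.0896
Levies subtotal = $21,067.403136
After credit = $21,067.403136 − $1,330 = $19,737.403136
Total = $19,737.403136 + $1,042 = $20,779.403136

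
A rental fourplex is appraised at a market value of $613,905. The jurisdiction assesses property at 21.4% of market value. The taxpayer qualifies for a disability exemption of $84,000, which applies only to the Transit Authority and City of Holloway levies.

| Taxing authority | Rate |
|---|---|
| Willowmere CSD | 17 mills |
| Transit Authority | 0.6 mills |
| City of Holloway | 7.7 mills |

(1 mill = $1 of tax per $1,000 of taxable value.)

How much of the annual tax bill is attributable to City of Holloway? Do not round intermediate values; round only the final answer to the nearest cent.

$364.79

Assessed value = $613,905 × 0.214 = $131,375.67
City of Holloway taxable value = $131,375.67 − $84,000 = $47,375.67
City of Holloway levy = $47,375.67 × 0.0077 = $364.792659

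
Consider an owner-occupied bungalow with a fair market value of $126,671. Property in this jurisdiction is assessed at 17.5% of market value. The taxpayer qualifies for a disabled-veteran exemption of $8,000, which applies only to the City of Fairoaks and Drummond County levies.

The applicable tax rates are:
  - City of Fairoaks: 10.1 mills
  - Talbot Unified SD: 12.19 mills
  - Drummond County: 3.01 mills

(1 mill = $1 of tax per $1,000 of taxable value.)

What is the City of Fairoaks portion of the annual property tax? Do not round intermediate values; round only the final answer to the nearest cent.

Assessed value = $126,671 × 0.175 = $22,167.425
City of Fairoaks taxable value = $22,167.425 − $8,000 = $14,167.425
City of Fairoaks levy = $14,167.425 × 0.0101 = $143.0909925

$143.09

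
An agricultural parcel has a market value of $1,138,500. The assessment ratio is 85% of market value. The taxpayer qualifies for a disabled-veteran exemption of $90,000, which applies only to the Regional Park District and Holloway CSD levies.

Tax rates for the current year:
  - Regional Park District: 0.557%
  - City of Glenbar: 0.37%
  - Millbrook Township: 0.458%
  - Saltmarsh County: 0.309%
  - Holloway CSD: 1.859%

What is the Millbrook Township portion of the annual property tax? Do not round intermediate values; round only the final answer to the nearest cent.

$4,432.18

Assessed value = $1,138,500 × 0.85 = $967,725
Millbrook Township taxable value = $967,725 (exemption does not apply)
Millbrook Township levy = $967,725 × 0.00458 = $4,432.1805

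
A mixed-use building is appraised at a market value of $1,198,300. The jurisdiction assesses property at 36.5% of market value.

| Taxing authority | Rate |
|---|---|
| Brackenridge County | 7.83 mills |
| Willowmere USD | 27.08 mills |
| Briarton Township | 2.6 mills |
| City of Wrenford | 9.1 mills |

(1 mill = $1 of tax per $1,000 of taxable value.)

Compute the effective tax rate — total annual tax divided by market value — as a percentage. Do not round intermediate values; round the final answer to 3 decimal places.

Assessed value = $1,198,300 × 0.365 = $437,379.5
Brackenridge County: $437,379.5 × 0.00783 = $3,424.681485
Willowmere USD: $437,379.5 × 0.02708 = $11,844.23686
Briarton Township: $437,379.5 × 0.0026 = $1,137.1867
City of Wrenford: $437,379.5 × 0.0091 = $3,980.15345
Total tax = $20,386.258495
Effective rate = $20,386.258495 ÷ $1,198,300 = 1.701% of market value

1.701%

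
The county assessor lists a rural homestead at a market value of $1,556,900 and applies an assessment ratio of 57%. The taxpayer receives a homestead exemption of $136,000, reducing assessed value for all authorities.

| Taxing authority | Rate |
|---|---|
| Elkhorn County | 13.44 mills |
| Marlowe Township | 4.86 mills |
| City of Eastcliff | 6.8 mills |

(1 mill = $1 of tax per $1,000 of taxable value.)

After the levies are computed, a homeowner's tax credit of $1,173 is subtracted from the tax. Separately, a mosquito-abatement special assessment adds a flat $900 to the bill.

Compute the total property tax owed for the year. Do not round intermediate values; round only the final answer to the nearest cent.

Assessed value = $1,556,900 × 0.57 = $887,433
Taxable value = $887,433 − $136,000 = $751,433
Elkhorn County: $751,433 × 0.01344 = $10,099.25952
Marlowe Township: $751,433 × 0.00486 = $3,651.96438
City of Eastcliff: $751,433 × 0.0068 = $5,109.7444
Levies subtotal = $18,860.9683
After credit = $18,860.9683 − $1,173 = $17,687.9683
Total = $17,687.9683 + $900 = $18,587.9683

$18,587.97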